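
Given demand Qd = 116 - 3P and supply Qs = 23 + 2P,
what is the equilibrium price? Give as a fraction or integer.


At equilibrium, Qd = Qs.
116 - 3P = 23 + 2P
116 - 23 = 3P + 2P
93 = 5P
P* = 93/5 = 93/5

93/5


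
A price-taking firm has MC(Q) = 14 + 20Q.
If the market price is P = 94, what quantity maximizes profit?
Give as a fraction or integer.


In perfect competition, profit is maximized where P = MC.
94 = 14 + 20Q
80 = 20Q
Q* = 80/20 = 4

4


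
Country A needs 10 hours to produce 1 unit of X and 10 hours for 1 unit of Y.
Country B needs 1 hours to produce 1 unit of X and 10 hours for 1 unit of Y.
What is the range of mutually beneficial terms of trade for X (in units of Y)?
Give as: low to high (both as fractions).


Opportunity cost of X for Country A = hours_X / hours_Y = 10/10 = 1 units of Y
Opportunity cost of X for Country B = hours_X / hours_Y = 1/10 = 1/10 units of Y
Terms of trade must be between the two opportunity costs.
Range: 1/10 to 1

1/10 to 1


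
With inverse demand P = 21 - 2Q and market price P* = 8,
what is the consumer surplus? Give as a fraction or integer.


Maximum willingness to pay (at Q=0): P_max = 21
Quantity demanded at P* = 8:
Q* = (21 - 8)/2 = 13/2
CS = (1/2) * Q* * (P_max - P*)
CS = (1/2) * 13/2 * (21 - 8)
CS = (1/2) * 13/2 * 13 = 169/4

169/4


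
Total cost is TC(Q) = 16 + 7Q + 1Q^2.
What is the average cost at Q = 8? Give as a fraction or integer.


TC(8) = 16 + 7*8 + 1*8^2
TC(8) = 16 + 56 + 64 = 136
AC = TC/Q = 136/8 = 17

17


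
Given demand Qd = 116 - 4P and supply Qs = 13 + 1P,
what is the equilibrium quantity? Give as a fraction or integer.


First find equilibrium price:
116 - 4P = 13 + 1P
P* = 103/5 = 103/5
Then substitute into demand:
Q* = 116 - 4 * 103/5 = 168/5

168/5


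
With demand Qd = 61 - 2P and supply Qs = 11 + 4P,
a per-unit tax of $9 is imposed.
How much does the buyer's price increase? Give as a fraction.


With a per-unit tax, the buyer's price increase depends on relative slopes.
Supply slope: d = 4, Demand slope: b = 2
Buyer's price increase = d * tax / (b + d)
= 4 * 9 / (2 + 4)
= 36 / 6 = 6

6


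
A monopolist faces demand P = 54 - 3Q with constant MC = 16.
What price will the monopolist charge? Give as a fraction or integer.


MR = 54 - 6Q
Set MR = MC: 54 - 6Q = 16
Q* = 19/3
Substitute into demand:
P* = 54 - 3*19/3 = 35

35


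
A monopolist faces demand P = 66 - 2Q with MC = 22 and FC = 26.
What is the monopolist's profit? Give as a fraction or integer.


MR = MC: 66 - 4Q = 22
Q* = 11
P* = 66 - 2*11 = 44
Profit = (P* - MC)*Q* - FC
= (44 - 22)*11 - 26
= 22*11 - 26
= 242 - 26 = 216

216


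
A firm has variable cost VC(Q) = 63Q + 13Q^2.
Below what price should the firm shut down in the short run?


AVC(Q) = VC(Q)/Q = 63 + 13Q
AVC is increasing in Q, so minimum AVC is at Q -> 0+.
Min AVC = 63
The firm should shut down if P < 63.

63


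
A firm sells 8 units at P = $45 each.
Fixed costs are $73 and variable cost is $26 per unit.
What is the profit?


Total Revenue = P * Q = 45 * 8 = $360
Total Cost = FC + VC*Q = 73 + 26*8 = $281
Profit = TR - TC = 360 - 281 = $79

$79


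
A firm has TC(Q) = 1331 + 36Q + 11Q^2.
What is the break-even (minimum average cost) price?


AC(Q) = 1331/Q + 36 + 11Q
To minimize: dAC/dQ = -1331/Q^2 + 11 = 0
Q^2 = 1331/11 = 121
Q* = 11
Min AC = 1331/11 + 36 + 11*11
Min AC = 121 + 36 + 121 = 278

278


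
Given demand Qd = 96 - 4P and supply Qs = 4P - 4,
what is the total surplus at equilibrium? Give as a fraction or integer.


Find equilibrium: 96 - 4P = 4P - 4
96 + 4 = 8P
P* = 100/8 = 25/2
Q* = 4*25/2 - 4 = 46
Inverse demand: P = 24 - Q/4, so P_max = 24
Inverse supply: P = 1 + Q/4, so P_min = 1
CS = (1/2) * 46 * (24 - 25/2) = 529/2
PS = (1/2) * 46 * (25/2 - 1) = 529/2
TS = CS + PS = 529/2 + 529/2 = 529

529


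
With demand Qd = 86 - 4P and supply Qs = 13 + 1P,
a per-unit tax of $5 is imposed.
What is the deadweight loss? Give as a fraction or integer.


Pre-tax equilibrium quantity: Q* = 138/5
Post-tax equilibrium quantity: Q_tax = 118/5
Reduction in quantity: Q* - Q_tax = 4
DWL = (1/2) * tax * (Q* - Q_tax)
DWL = (1/2) * 5 * 4 = 10

10


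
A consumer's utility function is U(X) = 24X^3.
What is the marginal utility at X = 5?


MU = dU/dX = 24*3*X^(3-1)
MU = 72*X^2
At X = 5:
MU = 72 * 5^2
MU = 72 * 25 = 1800

1800


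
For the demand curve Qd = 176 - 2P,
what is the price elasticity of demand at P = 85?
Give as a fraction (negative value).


dQ/dP = -2
At P = 85: Q = 176 - 2*85 = 6
E = (dQ/dP)(P/Q) = (-2)(85/6) = -85/3

-85/3


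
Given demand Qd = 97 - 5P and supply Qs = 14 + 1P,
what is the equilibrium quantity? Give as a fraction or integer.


First find equilibrium price:
97 - 5P = 14 + 1P
P* = 83/6 = 83/6
Then substitute into demand:
Q* = 97 - 5 * 83/6 = 167/6

167/6


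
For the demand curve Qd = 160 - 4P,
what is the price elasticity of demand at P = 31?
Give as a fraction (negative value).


dQ/dP = -4
At P = 31: Q = 160 - 4*31 = 36
E = (dQ/dP)(P/Q) = (-4)(31/36) = -31/9

-31/9


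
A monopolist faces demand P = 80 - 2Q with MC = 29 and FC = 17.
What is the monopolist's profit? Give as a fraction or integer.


MR = MC: 80 - 4Q = 29
Q* = 51/4
P* = 80 - 2*51/4 = 109/2
Profit = (P* - MC)*Q* - FC
= (109/2 - 29)*51/4 - 17
= 51/2*51/4 - 17
= 2601/8 - 17 = 2465/8

2465/8


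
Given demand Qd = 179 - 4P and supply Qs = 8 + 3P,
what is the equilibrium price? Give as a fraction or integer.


At equilibrium, Qd = Qs.
179 - 4P = 8 + 3P
179 - 8 = 4P + 3P
171 = 7P
P* = 171/7 = 171/7

171/7


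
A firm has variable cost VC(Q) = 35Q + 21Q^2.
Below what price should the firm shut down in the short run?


AVC(Q) = VC(Q)/Q = 35 + 21Q
AVC is increasing in Q, so minimum AVC is at Q -> 0+.
Min AVC = 35
The firm should shut down if P < 35.

35


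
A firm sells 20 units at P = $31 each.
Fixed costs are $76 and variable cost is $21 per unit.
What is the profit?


Total Revenue = P * Q = 31 * 20 = $620
Total Cost = FC + VC*Q = 76 + 21*20 = $496
Profit = TR - TC = 620 - 496 = $124

$124


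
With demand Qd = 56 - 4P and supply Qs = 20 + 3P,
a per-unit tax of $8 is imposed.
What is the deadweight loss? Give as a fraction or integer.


Pre-tax equilibrium quantity: Q* = 248/7
Post-tax equilibrium quantity: Q_tax = 152/7
Reduction in quantity: Q* - Q_tax = 96/7
DWL = (1/2) * tax * (Q* - Q_tax)
DWL = (1/2) * 8 * 96/7 = 384/7

384/7


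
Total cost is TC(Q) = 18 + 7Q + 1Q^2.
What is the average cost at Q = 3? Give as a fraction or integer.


TC(3) = 18 + 7*3 + 1*3^2
TC(3) = 18 + 21 + 9 = 48
AC = TC/Q = 48/3 = 16

16


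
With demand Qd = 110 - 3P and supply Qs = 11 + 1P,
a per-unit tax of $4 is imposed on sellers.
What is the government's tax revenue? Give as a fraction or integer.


With tax on sellers, new supply: Qs' = 11 + 1(P - 4)
= 7 + 1P
New equilibrium quantity:
Q_new = 131/4
Tax revenue = tax * Q_new = 4 * 131/4 = 131

131


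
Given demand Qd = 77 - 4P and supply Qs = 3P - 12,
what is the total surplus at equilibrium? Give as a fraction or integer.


Find equilibrium: 77 - 4P = 3P - 12
77 + 12 = 7P
P* = 89/7 = 89/7
Q* = 3*89/7 - 12 = 183/7
Inverse demand: P = 77/4 - Q/4, so P_max = 77/4
Inverse supply: P = 4 + Q/3, so P_min = 4
CS = (1/2) * 183/7 * (77/4 - 89/7) = 33489/392
PS = (1/2) * 183/7 * (89/7 - 4) = 11163/98
TS = CS + PS = 33489/392 + 11163/98 = 11163/56

11163/56


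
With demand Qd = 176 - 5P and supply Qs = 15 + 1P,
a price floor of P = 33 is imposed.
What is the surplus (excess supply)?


At P = 33:
Qd = 176 - 5*33 = 11
Qs = 15 + 1*33 = 48
Surplus = Qs - Qd = 48 - 11 = 37

37


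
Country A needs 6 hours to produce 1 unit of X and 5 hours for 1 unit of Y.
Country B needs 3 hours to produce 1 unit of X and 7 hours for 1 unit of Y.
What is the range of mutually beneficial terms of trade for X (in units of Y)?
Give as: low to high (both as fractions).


Opportunity cost of X for Country A = hours_X / hours_Y = 6/5 = 6/5 units of Y
Opportunity cost of X for Country B = hours_X / hours_Y = 3/7 = 3/7 units of Y
Terms of trade must be between the two opportunity costs.
Range: 3/7 to 6/5

3/7 to 6/5


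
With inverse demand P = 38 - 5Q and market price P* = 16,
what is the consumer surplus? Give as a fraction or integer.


Maximum willingness to pay (at Q=0): P_max = 38
Quantity demanded at P* = 16:
Q* = (38 - 16)/5 = 22/5
CS = (1/2) * Q* * (P_max - P*)
CS = (1/2) * 22/5 * (38 - 16)
CS = (1/2) * 22/5 * 22 = 242/5

242/5


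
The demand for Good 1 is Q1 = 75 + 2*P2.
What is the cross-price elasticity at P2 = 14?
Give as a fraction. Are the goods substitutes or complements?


dQ1/dP2 = 2
At P2 = 14: Q1 = 75 + 2*14 = 103
Exy = (dQ1/dP2)(P2/Q1) = 2 * 14 / 103 = 28/103
Since Exy > 0, the goods are substitutes.

28/103 (substitutes)


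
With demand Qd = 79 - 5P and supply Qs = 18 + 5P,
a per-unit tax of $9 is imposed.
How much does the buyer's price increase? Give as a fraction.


With a per-unit tax, the buyer's price increase depends on relative slopes.
Supply slope: d = 5, Demand slope: b = 5
Buyer's price increase = d * tax / (b + d)
= 5 * 9 / (5 + 5)
= 45 / 10 = 9/2

9/2


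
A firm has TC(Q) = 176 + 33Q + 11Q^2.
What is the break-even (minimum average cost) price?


AC(Q) = 176/Q + 33 + 11Q
To minimize: dAC/dQ = -176/Q^2 + 11 = 0
Q^2 = 176/11 = 16
Q* = 4
Min AC = 176/4 + 33 + 11*4
Min AC = 44 + 33 + 44 = 121

121


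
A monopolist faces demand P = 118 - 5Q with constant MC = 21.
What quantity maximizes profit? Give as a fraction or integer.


TR = P*Q = (118 - 5Q)Q = 118Q - 5Q^2
MR = dTR/dQ = 118 - 10Q
Set MR = MC:
118 - 10Q = 21
97 = 10Q
Q* = 97/10 = 97/10

97/10


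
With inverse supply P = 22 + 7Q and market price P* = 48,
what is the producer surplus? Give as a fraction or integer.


Minimum supply price (at Q=0): P_min = 22
Quantity supplied at P* = 48:
Q* = (48 - 22)/7 = 26/7
PS = (1/2) * Q* * (P* - P_min)
PS = (1/2) * 26/7 * (48 - 22)
PS = (1/2) * 26/7 * 26 = 338/7

338/7


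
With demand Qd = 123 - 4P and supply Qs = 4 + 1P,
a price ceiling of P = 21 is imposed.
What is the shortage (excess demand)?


At P = 21:
Qd = 123 - 4*21 = 39
Qs = 4 + 1*21 = 25
Shortage = Qd - Qs = 39 - 25 = 14

14


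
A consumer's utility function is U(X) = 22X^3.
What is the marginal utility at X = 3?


MU = dU/dX = 22*3*X^(3-1)
MU = 66*X^2
At X = 3:
MU = 66 * 3^2
MU = 66 * 9 = 594

594


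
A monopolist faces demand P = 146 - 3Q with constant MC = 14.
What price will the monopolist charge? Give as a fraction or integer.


MR = 146 - 6Q
Set MR = MC: 146 - 6Q = 14
Q* = 22
Substitute into demand:
P* = 146 - 3*22 = 80

80


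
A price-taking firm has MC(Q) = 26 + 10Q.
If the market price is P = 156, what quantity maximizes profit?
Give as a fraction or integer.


In perfect competition, profit is maximized where P = MC.
156 = 26 + 10Q
130 = 10Q
Q* = 130/10 = 13

13


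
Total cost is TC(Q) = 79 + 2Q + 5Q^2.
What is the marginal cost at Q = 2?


MC = dTC/dQ = 2 + 2*5*Q
At Q = 2:
MC = 2 + 10*2
MC = 2 + 20 = 22

22


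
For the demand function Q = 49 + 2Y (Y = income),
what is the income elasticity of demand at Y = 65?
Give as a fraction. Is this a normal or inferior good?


dQ/dY = 2
At Y = 65: Q = 49 + 2*65 = 179
Ey = (dQ/dY)(Y/Q) = 2 * 65 / 179 = 130/179
Since Ey > 0, this is a normal good.

130/179 (normal good)


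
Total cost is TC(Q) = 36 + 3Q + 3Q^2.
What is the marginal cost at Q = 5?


MC = dTC/dQ = 3 + 2*3*Q
At Q = 5:
MC = 3 + 6*5
MC = 3 + 30 = 33

33


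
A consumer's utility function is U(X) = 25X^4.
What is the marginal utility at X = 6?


MU = dU/dX = 25*4*X^(4-1)
MU = 100*X^3
At X = 6:
MU = 100 * 6^3
MU = 100 * 216 = 21600

21600


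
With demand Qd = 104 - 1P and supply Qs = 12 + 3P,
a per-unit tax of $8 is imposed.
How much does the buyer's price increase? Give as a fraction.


With a per-unit tax, the buyer's price increase depends on relative slopes.
Supply slope: d = 3, Demand slope: b = 1
Buyer's price increase = d * tax / (b + d)
= 3 * 8 / (1 + 3)
= 24 / 4 = 6

6


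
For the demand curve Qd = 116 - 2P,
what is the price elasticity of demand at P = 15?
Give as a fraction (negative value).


dQ/dP = -2
At P = 15: Q = 116 - 2*15 = 86
E = (dQ/dP)(P/Q) = (-2)(15/86) = -15/43

-15/43


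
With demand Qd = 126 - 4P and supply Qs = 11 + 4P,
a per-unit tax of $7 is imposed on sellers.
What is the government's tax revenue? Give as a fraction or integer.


With tax on sellers, new supply: Qs' = 11 + 4(P - 7)
= 4P - 17
New equilibrium quantity:
Q_new = 109/2
Tax revenue = tax * Q_new = 7 * 109/2 = 763/2

763/2


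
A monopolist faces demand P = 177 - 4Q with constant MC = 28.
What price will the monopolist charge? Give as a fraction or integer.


MR = 177 - 8Q
Set MR = MC: 177 - 8Q = 28
Q* = 149/8
Substitute into demand:
P* = 177 - 4*149/8 = 205/2

205/2


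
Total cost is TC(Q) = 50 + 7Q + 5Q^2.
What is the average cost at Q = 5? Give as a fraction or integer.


TC(5) = 50 + 7*5 + 5*5^2
TC(5) = 50 + 35 + 125 = 210
AC = TC/Q = 210/5 = 42

42


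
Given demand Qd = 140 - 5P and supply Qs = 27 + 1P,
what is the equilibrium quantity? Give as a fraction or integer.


First find equilibrium price:
140 - 5P = 27 + 1P
P* = 113/6 = 113/6
Then substitute into demand:
Q* = 140 - 5 * 113/6 = 275/6

275/6


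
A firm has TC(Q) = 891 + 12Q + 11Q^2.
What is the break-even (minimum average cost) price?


AC(Q) = 891/Q + 12 + 11Q
To minimize: dAC/dQ = -891/Q^2 + 11 = 0
Q^2 = 891/11 = 81
Q* = 9
Min AC = 891/9 + 12 + 11*9
Min AC = 99 + 12 + 99 = 210

210


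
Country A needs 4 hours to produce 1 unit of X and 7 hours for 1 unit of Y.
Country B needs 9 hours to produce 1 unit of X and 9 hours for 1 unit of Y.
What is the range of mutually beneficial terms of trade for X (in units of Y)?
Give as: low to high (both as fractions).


Opportunity cost of X for Country A = hours_X / hours_Y = 4/7 = 4/7 units of Y
Opportunity cost of X for Country B = hours_X / hours_Y = 9/9 = 1 units of Y
Terms of trade must be between the two opportunity costs.
Range: 4/7 to 1

4/7 to 1


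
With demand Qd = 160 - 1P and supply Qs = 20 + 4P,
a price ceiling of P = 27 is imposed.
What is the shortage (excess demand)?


At P = 27:
Qd = 160 - 1*27 = 133
Qs = 20 + 4*27 = 128
Shortage = Qd - Qs = 133 - 128 = 5

5


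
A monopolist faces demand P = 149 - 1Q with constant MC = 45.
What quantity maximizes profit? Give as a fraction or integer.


TR = P*Q = (149 - 1Q)Q = 149Q - 1Q^2
MR = dTR/dQ = 149 - 2Q
Set MR = MC:
149 - 2Q = 45
104 = 2Q
Q* = 104/2 = 52

52


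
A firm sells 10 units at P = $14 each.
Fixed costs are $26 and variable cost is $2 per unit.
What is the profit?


Total Revenue = P * Q = 14 * 10 = $140
Total Cost = FC + VC*Q = 26 + 2*10 = $46
Profit = TR - TC = 140 - 46 = $94

$94


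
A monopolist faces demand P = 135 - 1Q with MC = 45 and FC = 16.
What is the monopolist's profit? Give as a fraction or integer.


MR = MC: 135 - 2Q = 45
Q* = 45
P* = 135 - 1*45 = 90
Profit = (P* - MC)*Q* - FC
= (90 - 45)*45 - 16
= 45*45 - 16
= 2025 - 16 = 2009

2009


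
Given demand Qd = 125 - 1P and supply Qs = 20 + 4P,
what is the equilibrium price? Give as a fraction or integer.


At equilibrium, Qd = Qs.
125 - 1P = 20 + 4P
125 - 20 = 1P + 4P
105 = 5P
P* = 105/5 = 21

21


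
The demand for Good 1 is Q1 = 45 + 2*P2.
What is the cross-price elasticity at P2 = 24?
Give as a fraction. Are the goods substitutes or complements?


dQ1/dP2 = 2
At P2 = 24: Q1 = 45 + 2*24 = 93
Exy = (dQ1/dP2)(P2/Q1) = 2 * 24 / 93 = 16/31
Since Exy > 0, the goods are substitutes.

16/31 (substitutes)


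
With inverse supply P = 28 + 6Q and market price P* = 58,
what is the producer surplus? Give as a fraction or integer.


Minimum supply price (at Q=0): P_min = 28
Quantity supplied at P* = 58:
Q* = (58 - 28)/6 = 5
PS = (1/2) * Q* * (P* - P_min)
PS = (1/2) * 5 * (58 - 28)
PS = (1/2) * 5 * 30 = 75

75


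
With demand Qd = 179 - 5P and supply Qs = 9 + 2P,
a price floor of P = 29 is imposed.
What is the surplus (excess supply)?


At P = 29:
Qd = 179 - 5*29 = 34
Qs = 9 + 2*29 = 67
Surplus = Qs - Qd = 67 - 34 = 33

33


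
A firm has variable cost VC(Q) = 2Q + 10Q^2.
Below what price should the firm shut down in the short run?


AVC(Q) = VC(Q)/Q = 2 + 10Q
AVC is increasing in Q, so minimum AVC is at Q -> 0+.
Min AVC = 2
The firm should shut down if P < 2.

2


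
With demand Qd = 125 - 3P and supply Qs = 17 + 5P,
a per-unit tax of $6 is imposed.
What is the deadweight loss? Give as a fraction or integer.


Pre-tax equilibrium quantity: Q* = 169/2
Post-tax equilibrium quantity: Q_tax = 293/4
Reduction in quantity: Q* - Q_tax = 45/4
DWL = (1/2) * tax * (Q* - Q_tax)
DWL = (1/2) * 6 * 45/4 = 135/4

135/4


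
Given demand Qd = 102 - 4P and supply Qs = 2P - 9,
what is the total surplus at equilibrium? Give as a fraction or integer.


Find equilibrium: 102 - 4P = 2P - 9
102 + 9 = 6P
P* = 111/6 = 37/2
Q* = 2*37/2 - 9 = 28
Inverse demand: P = 51/2 - Q/4, so P_max = 51/2
Inverse supply: P = 9/2 + Q/2, so P_min = 9/2
CS = (1/2) * 28 * (51/2 - 37/2) = 98
PS = (1/2) * 28 * (37/2 - 9/2) = 196
TS = CS + PS = 98 + 196 = 294

294


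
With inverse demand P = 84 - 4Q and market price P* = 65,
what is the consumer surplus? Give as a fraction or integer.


Maximum willingness to pay (at Q=0): P_max = 84
Quantity demanded at P* = 65:
Q* = (84 - 65)/4 = 19/4
CS = (1/2) * Q* * (P_max - P*)
CS = (1/2) * 19/4 * (84 - 65)
CS = (1/2) * 19/4 * 19 = 361/8

361/8


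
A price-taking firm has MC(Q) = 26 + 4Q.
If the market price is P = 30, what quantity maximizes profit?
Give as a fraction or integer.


In perfect competition, profit is maximized where P = MC.
30 = 26 + 4Q
4 = 4Q
Q* = 4/4 = 1

1


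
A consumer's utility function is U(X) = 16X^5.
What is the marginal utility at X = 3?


MU = dU/dX = 16*5*X^(5-1)
MU = 80*X^4
At X = 3:
MU = 80 * 3^4
MU = 80 * 81 = 6480

6480


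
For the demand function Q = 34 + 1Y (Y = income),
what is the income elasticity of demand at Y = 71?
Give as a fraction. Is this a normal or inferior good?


dQ/dY = 1
At Y = 71: Q = 34 + 1*71 = 105
Ey = (dQ/dY)(Y/Q) = 1 * 71 / 105 = 71/105
Since Ey > 0, this is a normal good.

71/105 (normal good)


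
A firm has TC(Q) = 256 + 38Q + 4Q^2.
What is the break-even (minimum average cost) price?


AC(Q) = 256/Q + 38 + 4Q
To minimize: dAC/dQ = -256/Q^2 + 4 = 0
Q^2 = 256/4 = 64
Q* = 8
Min AC = 256/8 + 38 + 4*8
Min AC = 32 + 38 + 32 = 102

102


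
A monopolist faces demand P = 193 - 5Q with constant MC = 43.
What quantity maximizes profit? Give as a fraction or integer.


TR = P*Q = (193 - 5Q)Q = 193Q - 5Q^2
MR = dTR/dQ = 193 - 10Q
Set MR = MC:
193 - 10Q = 43
150 = 10Q
Q* = 150/10 = 15

15


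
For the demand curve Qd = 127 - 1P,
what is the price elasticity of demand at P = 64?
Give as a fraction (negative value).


dQ/dP = -1
At P = 64: Q = 127 - 1*64 = 63
E = (dQ/dP)(P/Q) = (-1)(64/63) = -64/63

-64/63


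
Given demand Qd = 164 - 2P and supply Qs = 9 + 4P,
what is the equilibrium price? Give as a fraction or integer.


At equilibrium, Qd = Qs.
164 - 2P = 9 + 4P
164 - 9 = 2P + 4P
155 = 6P
P* = 155/6 = 155/6

155/6


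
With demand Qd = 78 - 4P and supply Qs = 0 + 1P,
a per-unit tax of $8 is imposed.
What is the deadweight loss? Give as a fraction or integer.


Pre-tax equilibrium quantity: Q* = 78/5
Post-tax equilibrium quantity: Q_tax = 46/5
Reduction in quantity: Q* - Q_tax = 32/5
DWL = (1/2) * tax * (Q* - Q_tax)
DWL = (1/2) * 8 * 32/5 = 128/5

128/5


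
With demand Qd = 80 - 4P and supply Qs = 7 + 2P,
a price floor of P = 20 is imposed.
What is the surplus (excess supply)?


At P = 20:
Qd = 80 - 4*20 = 0
Qs = 7 + 2*20 = 47
Surplus = Qs - Qd = 47 - 0 = 47

47


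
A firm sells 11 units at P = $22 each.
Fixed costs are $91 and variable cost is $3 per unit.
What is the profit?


Total Revenue = P * Q = 22 * 11 = $242
Total Cost = FC + VC*Q = 91 + 3*11 = $124
Profit = TR - TC = 242 - 124 = $118

$118


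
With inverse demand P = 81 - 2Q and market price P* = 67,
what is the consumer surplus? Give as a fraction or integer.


Maximum willingness to pay (at Q=0): P_max = 81
Quantity demanded at P* = 67:
Q* = (81 - 67)/2 = 7
CS = (1/2) * Q* * (P_max - P*)
CS = (1/2) * 7 * (81 - 67)
CS = (1/2) * 7 * 14 = 49

49


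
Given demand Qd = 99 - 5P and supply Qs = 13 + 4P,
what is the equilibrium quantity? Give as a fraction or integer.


First find equilibrium price:
99 - 5P = 13 + 4P
P* = 86/9 = 86/9
Then substitute into demand:
Q* = 99 - 5 * 86/9 = 461/9

461/9


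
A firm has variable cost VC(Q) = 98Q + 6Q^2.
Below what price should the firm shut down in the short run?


AVC(Q) = VC(Q)/Q = 98 + 6Q
AVC is increasing in Q, so minimum AVC is at Q -> 0+.
Min AVC = 98
The firm should shut down if P < 98.

98


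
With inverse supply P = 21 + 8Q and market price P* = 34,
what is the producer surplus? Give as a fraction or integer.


Minimum supply price (at Q=0): P_min = 21
Quantity supplied at P* = 34:
Q* = (34 - 21)/8 = 13/8
PS = (1/2) * Q* * (P* - P_min)
PS = (1/2) * 13/8 * (34 - 21)
PS = (1/2) * 13/8 * 13 = 169/16

169/16


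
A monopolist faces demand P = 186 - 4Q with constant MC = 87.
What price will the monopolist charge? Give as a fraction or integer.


MR = 186 - 8Q
Set MR = MC: 186 - 8Q = 87
Q* = 99/8
Substitute into demand:
P* = 186 - 4*99/8 = 273/2

273/2


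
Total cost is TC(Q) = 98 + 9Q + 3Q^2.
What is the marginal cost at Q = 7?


MC = dTC/dQ = 9 + 2*3*Q
At Q = 7:
MC = 9 + 6*7
MC = 9 + 42 = 51

51


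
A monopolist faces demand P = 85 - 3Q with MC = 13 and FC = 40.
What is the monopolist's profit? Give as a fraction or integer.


MR = MC: 85 - 6Q = 13
Q* = 12
P* = 85 - 3*12 = 49
Profit = (P* - MC)*Q* - FC
= (49 - 13)*12 - 40
= 36*12 - 40
= 432 - 40 = 392

392


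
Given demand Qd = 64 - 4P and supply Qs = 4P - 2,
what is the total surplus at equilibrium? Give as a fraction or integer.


Find equilibrium: 64 - 4P = 4P - 2
64 + 2 = 8P
P* = 66/8 = 33/4
Q* = 4*33/4 - 2 = 31
Inverse demand: P = 16 - Q/4, so P_max = 16
Inverse supply: P = 1/2 + Q/4, so P_min = 1/2
CS = (1/2) * 31 * (16 - 33/4) = 961/8
PS = (1/2) * 31 * (33/4 - 1/2) = 961/8
TS = CS + PS = 961/8 + 961/8 = 961/4

961/4


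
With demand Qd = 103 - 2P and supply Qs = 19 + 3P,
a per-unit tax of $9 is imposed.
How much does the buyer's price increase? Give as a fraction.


With a per-unit tax, the buyer's price increase depends on relative slopes.
Supply slope: d = 3, Demand slope: b = 2
Buyer's price increase = d * tax / (b + d)
= 3 * 9 / (2 + 3)
= 27 / 5 = 27/5

27/5


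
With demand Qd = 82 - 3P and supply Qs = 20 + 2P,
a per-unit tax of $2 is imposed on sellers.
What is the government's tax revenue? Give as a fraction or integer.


With tax on sellers, new supply: Qs' = 20 + 2(P - 2)
= 16 + 2P
New equilibrium quantity:
Q_new = 212/5
Tax revenue = tax * Q_new = 2 * 212/5 = 424/5

424/5


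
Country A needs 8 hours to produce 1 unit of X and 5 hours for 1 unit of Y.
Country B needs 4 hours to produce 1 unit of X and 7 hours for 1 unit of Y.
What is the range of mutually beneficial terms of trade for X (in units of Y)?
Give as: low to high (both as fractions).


Opportunity cost of X for Country A = hours_X / hours_Y = 8/5 = 8/5 units of Y
Opportunity cost of X for Country B = hours_X / hours_Y = 4/7 = 4/7 units of Y
Terms of trade must be between the two opportunity costs.
Range: 4/7 to 8/5

4/7 to 8/5


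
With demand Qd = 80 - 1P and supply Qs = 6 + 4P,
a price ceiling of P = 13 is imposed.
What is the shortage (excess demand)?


At P = 13:
Qd = 80 - 1*13 = 67
Qs = 6 + 4*13 = 58
Shortage = Qd - Qs = 67 - 58 = 9

9


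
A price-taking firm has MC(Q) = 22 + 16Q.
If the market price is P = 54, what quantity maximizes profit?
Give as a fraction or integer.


In perfect competition, profit is maximized where P = MC.
54 = 22 + 16Q
32 = 16Q
Q* = 32/16 = 2

2


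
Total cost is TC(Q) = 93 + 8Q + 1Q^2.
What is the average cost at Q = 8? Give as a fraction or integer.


TC(8) = 93 + 8*8 + 1*8^2
TC(8) = 93 + 64 + 64 = 221
AC = TC/Q = 221/8 = 221/8

221/8


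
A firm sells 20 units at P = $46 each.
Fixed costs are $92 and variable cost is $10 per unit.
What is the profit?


Total Revenue = P * Q = 46 * 20 = $920
Total Cost = FC + VC*Q = 92 + 10*20 = $292
Profit = TR - TC = 920 - 292 = $628

$628


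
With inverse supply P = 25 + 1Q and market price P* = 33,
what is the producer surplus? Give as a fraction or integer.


Minimum supply price (at Q=0): P_min = 25
Quantity supplied at P* = 33:
Q* = (33 - 25)/1 = 8
PS = (1/2) * Q* * (P* - P_min)
PS = (1/2) * 8 * (33 - 25)
PS = (1/2) * 8 * 8 = 32

32


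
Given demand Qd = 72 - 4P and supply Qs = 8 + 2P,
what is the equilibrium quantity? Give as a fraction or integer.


First find equilibrium price:
72 - 4P = 8 + 2P
P* = 64/6 = 32/3
Then substitute into demand:
Q* = 72 - 4 * 32/3 = 88/3

88/3


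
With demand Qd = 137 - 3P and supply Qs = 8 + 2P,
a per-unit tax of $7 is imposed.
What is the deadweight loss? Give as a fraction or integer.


Pre-tax equilibrium quantity: Q* = 298/5
Post-tax equilibrium quantity: Q_tax = 256/5
Reduction in quantity: Q* - Q_tax = 42/5
DWL = (1/2) * tax * (Q* - Q_tax)
DWL = (1/2) * 7 * 42/5 = 147/5

147/5


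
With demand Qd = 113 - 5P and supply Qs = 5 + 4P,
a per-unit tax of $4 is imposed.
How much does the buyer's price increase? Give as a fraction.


With a per-unit tax, the buyer's price increase depends on relative slopes.
Supply slope: d = 4, Demand slope: b = 5
Buyer's price increase = d * tax / (b + d)
= 4 * 4 / (5 + 4)
= 16 / 9 = 16/9

16/9


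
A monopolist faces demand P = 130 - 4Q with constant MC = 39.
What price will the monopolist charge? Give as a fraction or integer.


MR = 130 - 8Q
Set MR = MC: 130 - 8Q = 39
Q* = 91/8
Substitute into demand:
P* = 130 - 4*91/8 = 169/2

169/2


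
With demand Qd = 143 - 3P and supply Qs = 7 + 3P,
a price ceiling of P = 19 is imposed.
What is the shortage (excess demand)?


At P = 19:
Qd = 143 - 3*19 = 86
Qs = 7 + 3*19 = 64
Shortage = Qd - Qs = 86 - 64 = 22

22


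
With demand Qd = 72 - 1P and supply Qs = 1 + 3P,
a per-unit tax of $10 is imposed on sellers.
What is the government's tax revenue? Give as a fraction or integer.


With tax on sellers, new supply: Qs' = 1 + 3(P - 10)
= 3P - 29
New equilibrium quantity:
Q_new = 187/4
Tax revenue = tax * Q_new = 10 * 187/4 = 935/2

935/2


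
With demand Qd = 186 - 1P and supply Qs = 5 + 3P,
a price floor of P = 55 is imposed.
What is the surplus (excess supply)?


At P = 55:
Qd = 186 - 1*55 = 131
Qs = 5 + 3*55 = 170
Surplus = Qs - Qd = 170 - 131 = 39

39


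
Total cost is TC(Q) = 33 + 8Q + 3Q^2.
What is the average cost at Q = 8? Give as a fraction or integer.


TC(8) = 33 + 8*8 + 3*8^2
TC(8) = 33 + 64 + 192 = 289
AC = TC/Q = 289/8 = 289/8

289/8


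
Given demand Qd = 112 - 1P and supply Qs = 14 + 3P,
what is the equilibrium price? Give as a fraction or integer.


At equilibrium, Qd = Qs.
112 - 1P = 14 + 3P
112 - 14 = 1P + 3P
98 = 4P
P* = 98/4 = 49/2

49/2


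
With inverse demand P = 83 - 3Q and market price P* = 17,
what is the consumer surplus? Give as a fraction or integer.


Maximum willingness to pay (at Q=0): P_max = 83
Quantity demanded at P* = 17:
Q* = (83 - 17)/3 = 22
CS = (1/2) * Q* * (P_max - P*)
CS = (1/2) * 22 * (83 - 17)
CS = (1/2) * 22 * 66 = 726

726


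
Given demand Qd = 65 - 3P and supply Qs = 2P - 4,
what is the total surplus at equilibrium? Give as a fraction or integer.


Find equilibrium: 65 - 3P = 2P - 4
65 + 4 = 5P
P* = 69/5 = 69/5
Q* = 2*69/5 - 4 = 118/5
Inverse demand: P = 65/3 - Q/3, so P_max = 65/3
Inverse supply: P = 2 + Q/2, so P_min = 2
CS = (1/2) * 118/5 * (65/3 - 69/5) = 6962/75
PS = (1/2) * 118/5 * (69/5 - 2) = 3481/25
TS = CS + PS = 6962/75 + 3481/25 = 3481/15

3481/15


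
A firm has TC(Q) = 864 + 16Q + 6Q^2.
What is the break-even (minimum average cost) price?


AC(Q) = 864/Q + 16 + 6Q
To minimize: dAC/dQ = -864/Q^2 + 6 = 0
Q^2 = 864/6 = 144
Q* = 12
Min AC = 864/12 + 16 + 6*12
Min AC = 72 + 16 + 72 = 160

160


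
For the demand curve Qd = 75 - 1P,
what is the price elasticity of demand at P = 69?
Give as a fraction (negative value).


dQ/dP = -1
At P = 69: Q = 75 - 1*69 = 6
E = (dQ/dP)(P/Q) = (-1)(69/6) = -23/2

-23/2


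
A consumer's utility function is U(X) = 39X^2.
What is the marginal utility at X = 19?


MU = dU/dX = 39*2*X^(2-1)
MU = 78*X^1
At X = 19:
MU = 78 * 19^1
MU = 78 * 19 = 1482

1482


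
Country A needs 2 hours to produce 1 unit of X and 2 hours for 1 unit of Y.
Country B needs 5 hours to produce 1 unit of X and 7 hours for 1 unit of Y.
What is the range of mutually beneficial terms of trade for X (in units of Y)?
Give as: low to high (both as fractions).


Opportunity cost of X for Country A = hours_X / hours_Y = 2/2 = 1 units of Y
Opportunity cost of X for Country B = hours_X / hours_Y = 5/7 = 5/7 units of Y
Terms of trade must be between the two opportunity costs.
Range: 5/7 to 1

5/7 to 1


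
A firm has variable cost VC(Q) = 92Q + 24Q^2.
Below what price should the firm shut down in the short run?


AVC(Q) = VC(Q)/Q = 92 + 24Q
AVC is increasing in Q, so minimum AVC is at Q -> 0+.
Min AVC = 92
The firm should shut down if P < 92.

92


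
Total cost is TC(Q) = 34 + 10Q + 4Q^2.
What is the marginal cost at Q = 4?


MC = dTC/dQ = 10 + 2*4*Q
At Q = 4:
MC = 10 + 8*4
MC = 10 + 32 = 42

42


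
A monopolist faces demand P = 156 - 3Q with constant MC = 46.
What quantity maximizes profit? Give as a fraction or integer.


TR = P*Q = (156 - 3Q)Q = 156Q - 3Q^2
MR = dTR/dQ = 156 - 6Q
Set MR = MC:
156 - 6Q = 46
110 = 6Q
Q* = 110/6 = 55/3

55/3


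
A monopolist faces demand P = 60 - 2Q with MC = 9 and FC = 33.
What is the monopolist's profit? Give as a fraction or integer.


MR = MC: 60 - 4Q = 9
Q* = 51/4
P* = 60 - 2*51/4 = 69/2
Profit = (P* - MC)*Q* - FC
= (69/2 - 9)*51/4 - 33
= 51/2*51/4 - 33
= 2601/8 - 33 = 2337/8

2337/8


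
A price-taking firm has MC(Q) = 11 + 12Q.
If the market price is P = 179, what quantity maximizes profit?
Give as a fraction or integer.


In perfect competition, profit is maximized where P = MC.
179 = 11 + 12Q
168 = 12Q
Q* = 168/12 = 14

14


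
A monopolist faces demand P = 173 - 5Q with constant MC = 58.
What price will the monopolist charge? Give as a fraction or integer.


MR = 173 - 10Q
Set MR = MC: 173 - 10Q = 58
Q* = 23/2
Substitute into demand:
P* = 173 - 5*23/2 = 231/2

231/2


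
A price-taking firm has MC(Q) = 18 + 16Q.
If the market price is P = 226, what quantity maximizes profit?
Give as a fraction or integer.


In perfect competition, profit is maximized where P = MC.
226 = 18 + 16Q
208 = 16Q
Q* = 208/16 = 13

13


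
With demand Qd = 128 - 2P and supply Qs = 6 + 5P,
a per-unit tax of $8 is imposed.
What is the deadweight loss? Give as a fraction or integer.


Pre-tax equilibrium quantity: Q* = 652/7
Post-tax equilibrium quantity: Q_tax = 572/7
Reduction in quantity: Q* - Q_tax = 80/7
DWL = (1/2) * tax * (Q* - Q_tax)
DWL = (1/2) * 8 * 80/7 = 320/7

320/7


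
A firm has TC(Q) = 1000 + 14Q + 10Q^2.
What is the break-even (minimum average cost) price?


AC(Q) = 1000/Q + 14 + 10Q
To minimize: dAC/dQ = -1000/Q^2 + 10 = 0
Q^2 = 1000/10 = 100
Q* = 10
Min AC = 1000/10 + 14 + 10*10
Min AC = 100 + 14 + 100 = 214

214


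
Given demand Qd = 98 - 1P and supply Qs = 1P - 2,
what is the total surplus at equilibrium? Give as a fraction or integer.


Find equilibrium: 98 - 1P = 1P - 2
98 + 2 = 2P
P* = 100/2 = 50
Q* = 1*50 - 2 = 48
Inverse demand: P = 98 - Q/1, so P_max = 98
Inverse supply: P = 2 + Q/1, so P_min = 2
CS = (1/2) * 48 * (98 - 50) = 1152
PS = (1/2) * 48 * (50 - 2) = 1152
TS = CS + PS = 1152 + 1152 = 2304

2304


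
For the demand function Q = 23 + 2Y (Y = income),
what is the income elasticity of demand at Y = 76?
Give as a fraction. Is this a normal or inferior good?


dQ/dY = 2
At Y = 76: Q = 23 + 2*76 = 175
Ey = (dQ/dY)(Y/Q) = 2 * 76 / 175 = 152/175
Since Ey > 0, this is a normal good.

152/175 (normal good)


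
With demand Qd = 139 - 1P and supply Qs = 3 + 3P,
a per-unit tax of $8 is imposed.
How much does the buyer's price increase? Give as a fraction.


With a per-unit tax, the buyer's price increase depends on relative slopes.
Supply slope: d = 3, Demand slope: b = 1
Buyer's price increase = d * tax / (b + d)
= 3 * 8 / (1 + 3)
= 24 / 4 = 6

6


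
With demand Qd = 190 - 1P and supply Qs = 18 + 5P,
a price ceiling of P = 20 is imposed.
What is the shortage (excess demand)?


At P = 20:
Qd = 190 - 1*20 = 170
Qs = 18 + 5*20 = 118
Shortage = Qd - Qs = 170 - 118 = 52

52


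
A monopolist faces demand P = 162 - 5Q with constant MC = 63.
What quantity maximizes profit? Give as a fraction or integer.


TR = P*Q = (162 - 5Q)Q = 162Q - 5Q^2
MR = dTR/dQ = 162 - 10Q
Set MR = MC:
162 - 10Q = 63
99 = 10Q
Q* = 99/10 = 99/10

99/10


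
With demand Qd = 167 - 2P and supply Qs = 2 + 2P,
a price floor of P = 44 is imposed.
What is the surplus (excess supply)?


At P = 44:
Qd = 167 - 2*44 = 79
Qs = 2 + 2*44 = 90
Surplus = Qs - Qd = 90 - 79 = 11

11


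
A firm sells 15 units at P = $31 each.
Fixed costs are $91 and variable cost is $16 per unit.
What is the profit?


Total Revenue = P * Q = 31 * 15 = $465
Total Cost = FC + VC*Q = 91 + 16*15 = $331
Profit = TR - TC = 465 - 331 = $134

$134


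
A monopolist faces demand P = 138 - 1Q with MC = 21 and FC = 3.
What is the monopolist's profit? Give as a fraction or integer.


MR = MC: 138 - 2Q = 21
Q* = 117/2
P* = 138 - 1*117/2 = 159/2
Profit = (P* - MC)*Q* - FC
= (159/2 - 21)*117/2 - 3
= 117/2*117/2 - 3
= 13689/4 - 3 = 13677/4

13677/4


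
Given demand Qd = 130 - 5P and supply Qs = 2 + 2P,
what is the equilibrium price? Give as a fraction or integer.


At equilibrium, Qd = Qs.
130 - 5P = 2 + 2P
130 - 2 = 5P + 2P
128 = 7P
P* = 128/7 = 128/7

128/7


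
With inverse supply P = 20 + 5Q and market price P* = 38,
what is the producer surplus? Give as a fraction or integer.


Minimum supply price (at Q=0): P_min = 20
Quantity supplied at P* = 38:
Q* = (38 - 20)/5 = 18/5
PS = (1/2) * Q* * (P* - P_min)
PS = (1/2) * 18/5 * (38 - 20)
PS = (1/2) * 18/5 * 18 = 162/5

162/5


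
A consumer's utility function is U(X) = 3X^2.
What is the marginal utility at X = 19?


MU = dU/dX = 3*2*X^(2-1)
MU = 6*X^1
At X = 19:
MU = 6 * 19^1
MU = 6 * 19 = 114

114


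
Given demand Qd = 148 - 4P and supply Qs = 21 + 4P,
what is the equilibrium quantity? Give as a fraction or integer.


First find equilibrium price:
148 - 4P = 21 + 4P
P* = 127/8 = 127/8
Then substitute into demand:
Q* = 148 - 4 * 127/8 = 169/2

169/2


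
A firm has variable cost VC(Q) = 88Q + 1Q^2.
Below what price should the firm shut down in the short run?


AVC(Q) = VC(Q)/Q = 88 + 1Q
AVC is increasing in Q, so minimum AVC is at Q -> 0+.
Min AVC = 88
The firm should shut down if P < 88.

88


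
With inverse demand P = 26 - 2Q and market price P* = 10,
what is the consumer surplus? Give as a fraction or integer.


Maximum willingness to pay (at Q=0): P_max = 26
Quantity demanded at P* = 10:
Q* = (26 - 10)/2 = 8
CS = (1/2) * Q* * (P_max - P*)
CS = (1/2) * 8 * (26 - 10)
CS = (1/2) * 8 * 16 = 64

64


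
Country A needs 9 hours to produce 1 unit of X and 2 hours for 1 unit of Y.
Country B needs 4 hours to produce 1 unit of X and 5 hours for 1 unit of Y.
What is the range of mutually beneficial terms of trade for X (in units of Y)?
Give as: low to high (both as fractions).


Opportunity cost of X for Country A = hours_X / hours_Y = 9/2 = 9/2 units of Y
Opportunity cost of X for Country B = hours_X / hours_Y = 4/5 = 4/5 units of Y
Terms of trade must be between the two opportunity costs.
Range: 4/5 to 9/2

4/5 to 9/2


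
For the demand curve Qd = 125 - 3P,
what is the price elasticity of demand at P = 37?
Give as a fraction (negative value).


dQ/dP = -3
At P = 37: Q = 125 - 3*37 = 14
E = (dQ/dP)(P/Q) = (-3)(37/14) = -111/14

-111/14


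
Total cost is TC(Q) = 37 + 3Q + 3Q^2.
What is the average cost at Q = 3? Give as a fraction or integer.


TC(3) = 37 + 3*3 + 3*3^2
TC(3) = 37 + 9 + 27 = 73
AC = TC/Q = 73/3 = 73/3

73/3


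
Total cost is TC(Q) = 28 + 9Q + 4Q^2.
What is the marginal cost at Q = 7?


MC = dTC/dQ = 9 + 2*4*Q
At Q = 7:
MC = 9 + 8*7
MC = 9 + 56 = 65

65


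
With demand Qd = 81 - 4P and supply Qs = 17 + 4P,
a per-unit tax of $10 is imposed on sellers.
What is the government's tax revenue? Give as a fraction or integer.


With tax on sellers, new supply: Qs' = 17 + 4(P - 10)
= 4P - 23
New equilibrium quantity:
Q_new = 29
Tax revenue = tax * Q_new = 10 * 29 = 290

290


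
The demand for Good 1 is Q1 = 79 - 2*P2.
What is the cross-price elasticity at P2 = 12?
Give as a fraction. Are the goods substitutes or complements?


dQ1/dP2 = -2
At P2 = 12: Q1 = 79 - 2*12 = 55
Exy = (dQ1/dP2)(P2/Q1) = -2 * 12 / 55 = -24/55
Since Exy < 0, the goods are complements.

-24/55 (complements)


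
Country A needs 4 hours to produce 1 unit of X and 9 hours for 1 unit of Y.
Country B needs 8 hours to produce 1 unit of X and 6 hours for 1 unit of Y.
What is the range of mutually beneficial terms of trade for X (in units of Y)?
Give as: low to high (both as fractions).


Opportunity cost of X for Country A = hours_X / hours_Y = 4/9 = 4/9 units of Y
Opportunity cost of X for Country B = hours_X / hours_Y = 8/6 = 4/3 units of Y
Terms of trade must be between the two opportunity costs.
Range: 4/9 to 4/3

4/9 to 4/3


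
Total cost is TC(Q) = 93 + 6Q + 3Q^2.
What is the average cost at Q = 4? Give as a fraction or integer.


TC(4) = 93 + 6*4 + 3*4^2
TC(4) = 93 + 24 + 48 = 165
AC = TC/Q = 165/4 = 165/4

165/4


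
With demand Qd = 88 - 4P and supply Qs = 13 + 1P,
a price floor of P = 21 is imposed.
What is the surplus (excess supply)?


At P = 21:
Qd = 88 - 4*21 = 4
Qs = 13 + 1*21 = 34
Surplus = Qs - Qd = 34 - 4 = 30

30


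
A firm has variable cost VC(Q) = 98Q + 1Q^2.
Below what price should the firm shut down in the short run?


AVC(Q) = VC(Q)/Q = 98 + 1Q
AVC is increasing in Q, so minimum AVC is at Q -> 0+.
Min AVC = 98
The firm should shut down if P < 98.

98


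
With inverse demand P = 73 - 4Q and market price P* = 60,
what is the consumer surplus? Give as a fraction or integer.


Maximum willingness to pay (at Q=0): P_max = 73
Quantity demanded at P* = 60:
Q* = (73 - 60)/4 = 13/4
CS = (1/2) * Q* * (P_max - P*)
CS = (1/2) * 13/4 * (73 - 60)
CS = (1/2) * 13/4 * 13 = 169/8

169/8


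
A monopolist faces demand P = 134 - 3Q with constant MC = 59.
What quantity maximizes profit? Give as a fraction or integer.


TR = P*Q = (134 - 3Q)Q = 134Q - 3Q^2
MR = dTR/dQ = 134 - 6Q
Set MR = MC:
134 - 6Q = 59
75 = 6Q
Q* = 75/6 = 25/2

25/2


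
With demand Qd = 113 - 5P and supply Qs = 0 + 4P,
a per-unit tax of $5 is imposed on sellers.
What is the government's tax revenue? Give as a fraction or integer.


With tax on sellers, new supply: Qs' = 0 + 4(P - 5)
= 4P - 20
New equilibrium quantity:
Q_new = 352/9
Tax revenue = tax * Q_new = 5 * 352/9 = 1760/9

1760/9


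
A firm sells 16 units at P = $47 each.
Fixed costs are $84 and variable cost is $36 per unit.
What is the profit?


Total Revenue = P * Q = 47 * 16 = $752
Total Cost = FC + VC*Q = 84 + 36*16 = $660
Profit = TR - TC = 752 - 660 = $92

$92


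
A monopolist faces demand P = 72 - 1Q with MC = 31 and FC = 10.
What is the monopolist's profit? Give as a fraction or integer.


MR = MC: 72 - 2Q = 31
Q* = 41/2
P* = 72 - 1*41/2 = 103/2
Profit = (P* - MC)*Q* - FC
= (103/2 - 31)*41/2 - 10
= 41/2*41/2 - 10
= 1681/4 - 10 = 1641/4

1641/4
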